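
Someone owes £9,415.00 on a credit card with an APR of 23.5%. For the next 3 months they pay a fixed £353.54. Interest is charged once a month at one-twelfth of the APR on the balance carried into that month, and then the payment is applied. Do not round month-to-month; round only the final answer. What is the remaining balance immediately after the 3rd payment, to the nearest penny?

Monthly rate r = 23.5%/12 = 1.95833% = 0.0195833.
Each month: B ← B·(1+r) − £353.54.
Month 1: interest £184.38; balance after payment £9,245.84.
Month 2: interest £181.06; balance after payment £9,073.36.
Month 3: interest £177.69; balance after payment £8,897.51.

£8,897.51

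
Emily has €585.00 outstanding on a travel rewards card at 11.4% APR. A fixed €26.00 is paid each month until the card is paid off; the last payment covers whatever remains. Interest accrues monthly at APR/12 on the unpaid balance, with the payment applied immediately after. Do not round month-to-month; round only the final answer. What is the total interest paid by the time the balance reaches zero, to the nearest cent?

€76.31

Monthly rate r = 11.4%/12 = 0.95% = 0.0095.
Payoff takes n = ⌈−ln(1 − rB₀/P)/ln(1+r)⌉ = ⌈25.434⌉ = 26 payments; the last is €11.31.
Total paid = 25·€26.00 + €11.31 = €661.31.
Total interest = total paid − principal = €661.31 − €585.00 = €76.31.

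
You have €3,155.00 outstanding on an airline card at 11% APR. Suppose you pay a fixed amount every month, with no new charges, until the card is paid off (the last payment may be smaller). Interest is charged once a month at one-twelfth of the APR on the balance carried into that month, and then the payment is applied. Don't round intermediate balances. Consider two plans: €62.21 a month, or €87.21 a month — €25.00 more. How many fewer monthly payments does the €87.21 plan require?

24 fewer payments

Monthly rate r = 11%/12 = 0.916667% = 0.00916667.
At €62.21/mo: n = ⌈−ln(1 − rB₀/P)/ln(1+r)⌉ = 69 payments (last €32.73); total interest = total paid − €3,155.00 = €1,108.01.
At €87.21/mo: 45 payments (last €13.50); total interest €695.74.
Payments saved = 69 − 45 = 24.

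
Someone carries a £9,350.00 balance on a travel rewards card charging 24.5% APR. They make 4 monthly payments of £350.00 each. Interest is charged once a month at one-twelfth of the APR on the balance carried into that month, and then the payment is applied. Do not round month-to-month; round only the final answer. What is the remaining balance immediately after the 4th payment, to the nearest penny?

Monthly rate r = 24.5%/12 = 2.04167% = 0.0204167.
Each month: B ← B·(1+r) − £350.00.
Month 1: interest £190.90; balance after payment £9,190.90.
Month 2: interest £187.65; balance after payment £9,028.54.
Month 3: interest £184.33; balance after payment £8,862.88.
Month 4: interest £180.95; balance after payment £8,693.83.

£8,693.83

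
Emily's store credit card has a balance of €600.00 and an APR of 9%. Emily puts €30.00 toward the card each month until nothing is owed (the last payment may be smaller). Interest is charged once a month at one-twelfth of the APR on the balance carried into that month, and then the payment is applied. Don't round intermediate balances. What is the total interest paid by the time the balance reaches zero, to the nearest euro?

Monthly rate r = 9%/12 = 0.75% = 0.0075.
Payoff takes n = ⌈−ln(1 − rB₀/P)/ln(1+r)⌉ = ⌈21.750⌉ = 22 payments; the last is €22.53.
Total paid = 21·€30.00 + €22.53 = €652.53.
Total interest = total paid − principal = €652.53 − €600.00 = €52.53.

€53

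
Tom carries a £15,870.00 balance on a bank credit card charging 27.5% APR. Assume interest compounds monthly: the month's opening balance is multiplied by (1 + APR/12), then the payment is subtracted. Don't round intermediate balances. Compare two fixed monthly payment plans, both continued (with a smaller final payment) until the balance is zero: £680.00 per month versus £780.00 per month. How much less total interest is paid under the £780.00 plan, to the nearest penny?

Monthly rate r = 27.5%/12 = 2.29167% = 0.0229167.
At £680.00/mo: n = ⌈−ln(1 − rB₀/P)/ln(1+r)⌉ = 34 payments (last £530.95); total interest = total paid − £15,870.00 = £7,100.95.
At £780.00/mo: 28 payments (last £555.75); total interest £5,745.75.
Interest saved = £7,100.95 − £5,745.75 = £1,355.20.

£1,355.20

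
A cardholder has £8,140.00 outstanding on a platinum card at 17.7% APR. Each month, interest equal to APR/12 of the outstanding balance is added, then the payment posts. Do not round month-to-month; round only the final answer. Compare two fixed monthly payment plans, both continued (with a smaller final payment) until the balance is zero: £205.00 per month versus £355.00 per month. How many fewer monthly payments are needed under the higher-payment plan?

32 fewer payments

Monthly rate r = 17.7%/12 = 1.475% = 0.01475.
At £205.00/mo: n = ⌈−ln(1 − rB₀/P)/ln(1+r)⌉ = 61 payments (last £36.44); total interest = total paid − £8,140.00 = £4,196.44.
At £355.00/mo: 29 payments (last £68.90); total interest £1,868.90.
Payments saved = 61 − 29 = 32.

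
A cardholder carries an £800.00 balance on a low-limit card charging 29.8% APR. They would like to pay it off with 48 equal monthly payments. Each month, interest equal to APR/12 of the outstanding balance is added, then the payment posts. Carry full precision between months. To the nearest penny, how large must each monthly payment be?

Monthly rate r = 29.8%/12 = 2.48333% = 0.0248333.
Level-payment amortization: P = B₀·r / (1 − (1+r)^(−n)) = 800.00·0.0248333 / (1 − 1.02483^(−48)).
Denominator 1 − (1+r)^(−48) = 0.691933587.
P = 19.8667 / 0.691933587 ≈ 28.71.

£28.71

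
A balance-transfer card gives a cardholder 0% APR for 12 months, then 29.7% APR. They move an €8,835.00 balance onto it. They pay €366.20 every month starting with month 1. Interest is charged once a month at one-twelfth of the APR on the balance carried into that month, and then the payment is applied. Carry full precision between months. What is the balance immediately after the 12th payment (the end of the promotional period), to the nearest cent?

€4,440.60

Promo months 1–12 at r₀ = 0%/12 = 0; months 13+ at r₁ = 29.7%/12 = 0.02475.
After month 12 (no interest yet): B = €8,835.00 − 12·€366.20 = €4,440.60.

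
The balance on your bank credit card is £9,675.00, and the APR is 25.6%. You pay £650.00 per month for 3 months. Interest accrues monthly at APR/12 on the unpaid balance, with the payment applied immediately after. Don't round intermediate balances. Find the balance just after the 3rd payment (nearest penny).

Monthly rate r = 25.6%/12 = 2.13333% = 0.0213333.
Each month: B ← B·(1+r) − £650.00.
Month 1: interest £206.40; balance after payment £9,231.40.
Month 2: interest £196.94; balance after payment £8,778.34.
Month 3: interest £187.27; balance after payment £8,315.61.

£8,315.61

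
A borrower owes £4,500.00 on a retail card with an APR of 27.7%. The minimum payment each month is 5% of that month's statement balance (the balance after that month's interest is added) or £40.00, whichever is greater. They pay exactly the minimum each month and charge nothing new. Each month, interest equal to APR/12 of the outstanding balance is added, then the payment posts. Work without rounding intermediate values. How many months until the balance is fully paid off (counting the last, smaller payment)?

Monthly rate r = 27.7%/12 = 2.30833% = 0.0230833.
While 5% of the post-interest balance exceeds £40.00, each month B ← (B·(1+r))·(1 − 0.05), i.e. B shrinks by the factor (1+r)·0.95 = 0.97193.
This holds for months 1–62. Entering month 63 the balance is £770.12; 5% of the post-interest balance is now below £40.00, so the flat £40.00 minimum applies from here.
From month 63 a fixed £40.00 at rate r clears £770.12 in 26 more payments. Total: 62 + 26 = 88 months.

88 months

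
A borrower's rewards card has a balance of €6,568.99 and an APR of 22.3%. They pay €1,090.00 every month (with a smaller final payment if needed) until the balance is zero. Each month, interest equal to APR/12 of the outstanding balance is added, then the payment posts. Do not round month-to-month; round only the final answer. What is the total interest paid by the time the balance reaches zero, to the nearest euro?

€465

Monthly rate r = 22.3%/12 = 1.85833% = 0.0185833.
Payoff takes n = ⌈−ln(1 − rB₀/P)/ln(1+r)⌉ = ⌈6.451⌉ = 7 payments; the last is €493.85.
Total paid = 6·€1,090.00 + €493.85 = €7,033.85.
Total interest = total paid − principal = €7,033.85 − €6,568.99 = €464.86.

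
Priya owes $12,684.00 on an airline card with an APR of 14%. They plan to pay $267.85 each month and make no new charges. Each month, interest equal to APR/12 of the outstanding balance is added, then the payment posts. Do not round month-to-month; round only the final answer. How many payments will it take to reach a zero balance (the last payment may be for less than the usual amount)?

70 months

Monthly rate r = 14%/12 = 1.16667% = 0.0116667.
Recurrence: B ← B·(1+r) − $267.85.
Month 1: interest $147.98; balance after payment $12,564.13.
Month 2: interest $146.58; balance after payment $12,442.86.
Closed form: n = −ln(1 − rB₀/P)/ln(1+r) = −ln(0.44753)/ln(1.01167) ≈ 69.317, so the balance reaches zero during payment 70.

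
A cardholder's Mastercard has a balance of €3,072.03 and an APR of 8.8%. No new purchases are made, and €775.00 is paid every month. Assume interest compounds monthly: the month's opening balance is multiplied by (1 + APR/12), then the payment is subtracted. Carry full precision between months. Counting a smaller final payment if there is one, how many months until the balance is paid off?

Monthly rate r = 8.8%/12 = 0.733333% = 0.00733333.
Recurrence: B ← B·(1+r) − €775.00.
Month 1: interest €22.53; balance after payment €2,319.56.
Month 2: interest €17.01; balance after payment €1,561.57.
Month 3: interest €11.45; balance after payment €798.02.
Month 4: interest €5.85; balance after payment €28.87.
Month 5: interest €0.21; balance after payment €0.00.

5 payments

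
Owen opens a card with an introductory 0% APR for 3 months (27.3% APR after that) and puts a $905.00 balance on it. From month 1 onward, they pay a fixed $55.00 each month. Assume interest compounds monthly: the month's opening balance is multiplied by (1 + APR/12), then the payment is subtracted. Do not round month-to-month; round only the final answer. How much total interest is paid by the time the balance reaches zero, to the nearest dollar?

Promo months 1–3 at r₀ = 0%/12 = 0; months 4+ at r₁ = 27.3%/12 = 0.02275.
After month 3 (no interest yet): B = $905.00 − 3·$55.00 = $740.00.
Then at r₁ with $55.00/mo: n₂ = −ln(1 − r₁·B/P)/ln(1+r₁) ≈ 16.24 → 17 more payments.
Total paid = 19·$55.00 + $13.54 = $1,058.54; interest = $1,058.54 − $905.00 = $153.54.

$154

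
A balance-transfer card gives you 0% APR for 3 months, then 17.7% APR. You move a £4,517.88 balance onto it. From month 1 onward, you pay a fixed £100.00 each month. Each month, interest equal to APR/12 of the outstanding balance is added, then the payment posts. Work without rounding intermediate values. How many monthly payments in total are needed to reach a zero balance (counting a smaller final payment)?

70 payments

Promo months 1–3 at r₀ = 0%/12 = 0; months 4+ at r₁ = 17.7%/12 = 0.01475.
After month 3 (no interest yet): B = £4,517.88 − 3·£100.00 = £4,217.88.
Then at r₁ with £100.00/mo: n₂ = −ln(1 − r₁·B/P)/ln(1+r₁) ≈ 66.47 → 67 more payments.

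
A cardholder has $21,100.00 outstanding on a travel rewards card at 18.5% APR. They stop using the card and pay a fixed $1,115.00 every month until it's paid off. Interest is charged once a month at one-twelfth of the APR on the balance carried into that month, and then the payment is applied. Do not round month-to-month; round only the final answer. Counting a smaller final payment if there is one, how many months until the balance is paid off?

Monthly rate r = 18.5%/12 = 1.54167% = 0.0154167.
Recurrence: B ← B·(1+r) − $1,115.00.
Month 1: interest $325.29; balance after payment $20,310.29.
Month 2: interest $313.12; balance after payment $19,508.41.
Closed form: n = −ln(1 − rB₀/P)/ln(1+r) = −ln(0.70826)/ln(1.01542) ≈ 22.547, so the balance reaches zero during payment 23.

23 months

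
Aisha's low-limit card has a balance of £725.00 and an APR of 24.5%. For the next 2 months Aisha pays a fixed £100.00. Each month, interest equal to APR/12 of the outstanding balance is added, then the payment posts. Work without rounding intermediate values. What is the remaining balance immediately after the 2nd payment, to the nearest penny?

Monthly rate r = 24.5%/12 = 2.04167% = 0.0204167.
Each month: B ← B·(1+r) − £100.00.
Month 1: interest £14.80; balance after payment £639.80.
Month 2: interest £13.06; balance after payment £552.86.

£552.86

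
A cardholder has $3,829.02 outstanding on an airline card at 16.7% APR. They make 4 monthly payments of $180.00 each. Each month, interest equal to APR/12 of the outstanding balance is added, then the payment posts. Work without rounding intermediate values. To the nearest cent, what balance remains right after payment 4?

$3,311.49

Monthly rate r = 16.7%/12 = 1.39167% = 0.0139167.
Each month: B ← B·(1+r) − $180.00.
Month 1: interest $53.29; balance after payment $3,702.31.
Month 2: interest $51.52; balance after payment $3,573.83.
Month 3: interest $49.74; balance after payment $3,443.57.
Month 4: interest $47.92; balance after payment $3,311.49.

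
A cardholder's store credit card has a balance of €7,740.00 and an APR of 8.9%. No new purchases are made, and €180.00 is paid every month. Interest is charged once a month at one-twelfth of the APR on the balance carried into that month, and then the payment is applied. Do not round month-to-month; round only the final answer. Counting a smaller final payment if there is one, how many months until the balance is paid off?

Monthly rate r = 8.9%/12 = 0.741667% = 0.00741667.
Recurrence: B ← B·(1+r) − €180.00.
Month 1: interest €57.41; balance after payment €7,617.40.
Month 2: interest €56.50; balance after payment €7,493.90.
Closed form: n = −ln(1 − rB₀/P)/ln(1+r) = −ln(0.68108)/ln(1.00742) ≈ 51.977, so the balance reaches zero during payment 52.

52 months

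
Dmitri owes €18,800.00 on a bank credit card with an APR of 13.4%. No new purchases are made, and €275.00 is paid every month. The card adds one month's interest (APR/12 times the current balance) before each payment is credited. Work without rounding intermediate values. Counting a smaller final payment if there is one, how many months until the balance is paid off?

Monthly rate r = 13.4%/12 = 1.11667% = 0.0111667.
Recurrence: B ← B·(1+r) − €275.00.
Month 1: interest €209.93; balance after payment €18,734.93.
Month 2: interest €209.21; balance after payment €18,669.14.
Closed form: n = −ln(1 − rB₀/P)/ln(1+r) = −ln(0.23661)/ln(1.01117) ≈ 129.796, so the balance reaches zero during payment 130.

130 payments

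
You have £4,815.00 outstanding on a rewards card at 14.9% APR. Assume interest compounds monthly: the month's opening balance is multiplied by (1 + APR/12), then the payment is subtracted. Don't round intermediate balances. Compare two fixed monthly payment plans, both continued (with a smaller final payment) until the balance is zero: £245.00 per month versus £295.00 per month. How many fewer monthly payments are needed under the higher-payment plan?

4 fewer payments

Monthly rate r = 14.9%/12 = 1.24167% = 0.0124167.
At £245.00/mo: n = ⌈−ln(1 − rB₀/P)/ln(1+r)⌉ = 23 payments (last £164.39); total interest = total paid − £4,815.00 = £739.39.
At £295.00/mo: 19 payments (last £104.57); total interest £599.57.
Payments saved = 23 − 19 = 4.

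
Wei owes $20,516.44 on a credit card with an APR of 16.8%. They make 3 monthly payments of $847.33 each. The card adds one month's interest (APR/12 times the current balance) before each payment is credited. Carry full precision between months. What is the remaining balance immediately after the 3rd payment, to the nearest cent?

Monthly rate r = 16.8%/12 = 1.4% = 0.014.
Each month: B ← B·(1+r) − $847.33.
Month 1: interest $287.23; balance after payment $19,956.34.
Month 2: interest $279.39; balance after payment $19,388.40.
Month 3: interest $271.44; balance after payment $18,812.51.

$18,812.51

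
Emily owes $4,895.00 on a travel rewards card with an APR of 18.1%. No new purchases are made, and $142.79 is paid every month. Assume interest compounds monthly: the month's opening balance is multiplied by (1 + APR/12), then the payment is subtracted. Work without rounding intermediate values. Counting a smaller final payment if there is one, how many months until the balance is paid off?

Monthly rate r = 18.1%/12 = 1.50833% = 0.0150833.
Recurrence: B ← B·(1+r) − $142.79.
Month 1: interest $73.83; balance after payment $4,826.04.
Month 2: interest $72.79; balance after payment $4,756.05.
Closed form: n = −ln(1 − rB₀/P)/ln(1+r) = −ln(0.48293)/ln(1.01508) ≈ 48.621, so the balance reaches zero during payment 49.

49 months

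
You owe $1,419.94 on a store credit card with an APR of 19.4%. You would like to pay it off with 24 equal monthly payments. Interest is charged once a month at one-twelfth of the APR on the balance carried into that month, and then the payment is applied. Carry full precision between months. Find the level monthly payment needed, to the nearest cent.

Monthly rate r = 19.4%/12 = 1.61667% = 0.0161667.
Level-payment amortization: P = B₀·r / (1 − (1+r)^(−n)) = 1419.94·0.0161667 / (1 − 1.01617^(−24)).
Denominator 1 − (1+r)^(−24) = 0.319479318.
P = 22.9557 / 0.319479318 ≈ 71.85.

$71.85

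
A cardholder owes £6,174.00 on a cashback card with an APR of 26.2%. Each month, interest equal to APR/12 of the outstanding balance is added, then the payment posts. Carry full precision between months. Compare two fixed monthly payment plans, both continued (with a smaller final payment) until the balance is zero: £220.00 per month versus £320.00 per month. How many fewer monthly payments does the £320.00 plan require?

Monthly rate r = 26.2%/12 = 2.18333% = 0.0218333.
At £220.00/mo: n = ⌈−ln(1 − rB₀/P)/ln(1+r)⌉ = 44 payments (last £202.70); total interest = total paid − £6,174.00 = £3,488.70.
At £320.00/mo: 26 payments (last £103.27); total interest £1,929.27.
Payments saved = 44 − 26 = 18.

18 fewer payments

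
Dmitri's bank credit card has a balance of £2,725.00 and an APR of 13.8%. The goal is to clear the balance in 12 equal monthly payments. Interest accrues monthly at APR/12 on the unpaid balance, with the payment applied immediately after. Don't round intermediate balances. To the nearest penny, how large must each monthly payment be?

£244.41

Monthly rate r = 13.8%/12 = 1.15% = 0.0115.
Level-payment amortization: P = B₀·r / (1 − (1+r)^(−n)) = 2725.00·0.0115 / (1 − 1.0115^(−12)).
Denominator 1 − (1+r)^(−12) = 0.128215075.
P = 31.3375 / 0.128215075 ≈ 244.41.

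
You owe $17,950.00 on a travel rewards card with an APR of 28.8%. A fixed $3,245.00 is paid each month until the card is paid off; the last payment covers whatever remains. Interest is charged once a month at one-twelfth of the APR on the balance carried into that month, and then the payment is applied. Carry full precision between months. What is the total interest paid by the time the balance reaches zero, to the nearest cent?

Monthly rate r = 28.8%/12 = 2.4% = 0.024.
Payoff takes n = ⌈−ln(1 − rB₀/P)/ln(1+r)⌉ = ⌈6.006⌉ = 7 payments; the last is $19.13.
Total paid = 6·$3,245.00 + $19.13 = $19,489.13.
Total interest = total paid − principal = $19,489.13 − $17,950.00 = $1,539.13.

$1,539.13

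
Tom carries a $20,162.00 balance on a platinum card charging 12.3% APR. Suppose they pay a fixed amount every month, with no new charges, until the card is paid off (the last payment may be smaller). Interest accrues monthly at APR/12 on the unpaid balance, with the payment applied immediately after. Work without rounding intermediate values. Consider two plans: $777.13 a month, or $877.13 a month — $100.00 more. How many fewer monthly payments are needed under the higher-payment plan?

Monthly rate r = 12.3%/12 = 1.025% = 0.01025.
At $777.13/mo: n = ⌈−ln(1 − rB₀/P)/ln(1+r)⌉ = 31 payments (last $245.72); total interest = total paid − $20,162.00 = $3,397.62.
At $877.13/mo: 27 payments (last $304.94); total interest $2,948.32.
Payments saved = 31 − 27 = 4.

4 fewer payments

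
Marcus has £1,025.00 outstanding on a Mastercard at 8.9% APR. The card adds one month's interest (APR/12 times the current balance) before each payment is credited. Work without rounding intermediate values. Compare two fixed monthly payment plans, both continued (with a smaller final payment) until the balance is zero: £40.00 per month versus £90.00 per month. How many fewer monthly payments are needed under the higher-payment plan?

Monthly rate r = 8.9%/12 = 0.741667% = 0.00741667.
At £40.00/mo: n = ⌈−ln(1 − rB₀/P)/ln(1+r)⌉ = 29 payments (last £21.07); total interest = total paid − £1,025.00 = £116.07.
At £90.00/mo: 12 payments (last £84.88); total interest £49.88.
Payments saved = 29 − 12 = 17.

17 fewer payments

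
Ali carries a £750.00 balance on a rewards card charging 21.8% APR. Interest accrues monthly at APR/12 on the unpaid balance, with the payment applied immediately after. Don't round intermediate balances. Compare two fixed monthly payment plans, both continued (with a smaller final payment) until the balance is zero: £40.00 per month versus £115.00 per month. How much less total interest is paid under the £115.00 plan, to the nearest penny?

£119.81

Monthly rate r = 21.8%/12 = 1.81667% = 0.0181667.
At £40.00/mo: n = ⌈−ln(1 − rB₀/P)/ln(1+r)⌉ = 24 payments (last £5.33); total interest = total paid − £750.00 = £175.33.
At £115.00/mo: 8 payments (last £0.52); total interest £55.52.
Interest saved = £175.33 − £55.52 = £119.81.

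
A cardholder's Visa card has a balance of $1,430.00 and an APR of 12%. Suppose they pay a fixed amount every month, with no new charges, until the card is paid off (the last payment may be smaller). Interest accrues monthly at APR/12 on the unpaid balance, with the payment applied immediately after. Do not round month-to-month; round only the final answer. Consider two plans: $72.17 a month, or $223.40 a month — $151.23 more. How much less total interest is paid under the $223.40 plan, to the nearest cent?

Monthly rate r = 12%/12 = 1% = 0.01.
At $72.17/mo: n = ⌈−ln(1 − rB₀/P)/ln(1+r)⌉ = 23 payments (last $13.97); total interest = total paid − $1,430.00 = $171.71.
At $223.40/mo: 7 payments (last $145.05); total interest $55.45.
Interest saved = $171.71 − $55.45 = $116.26.

$116.26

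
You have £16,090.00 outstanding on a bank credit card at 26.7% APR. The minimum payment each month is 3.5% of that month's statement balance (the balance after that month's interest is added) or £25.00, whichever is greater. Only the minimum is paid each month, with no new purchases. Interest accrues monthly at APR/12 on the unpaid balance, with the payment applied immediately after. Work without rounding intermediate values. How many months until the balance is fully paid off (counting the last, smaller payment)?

Monthly rate r = 26.7%/12 = 2.225% = 0.02225.
While 3.5% of the post-interest balance exceeds £25.00, each month B ← (B·(1+r))·(1 − 0.035), i.e. B shrinks by the factor (1+r)·0.965 = 0.98647.
This holds for months 1–231. Entering month 232 the balance is £691.93; 3.5% of the post-interest balance is now below £25.00, so the flat £25.00 minimum applies from here.
From month 232 a fixed £25.00 at rate r clears £691.93 in 44 more payments. Total: 231 + 44 = 275 months.

275 months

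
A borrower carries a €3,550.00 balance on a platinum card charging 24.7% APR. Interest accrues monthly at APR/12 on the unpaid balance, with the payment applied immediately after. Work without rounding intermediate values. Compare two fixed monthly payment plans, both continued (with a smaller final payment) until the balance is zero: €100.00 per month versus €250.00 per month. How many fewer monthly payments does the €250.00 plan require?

48 fewer payments

Monthly rate r = 24.7%/12 = 2.05833% = 0.0205833.
At €100.00/mo: n = ⌈−ln(1 − rB₀/P)/ln(1+r)⌉ = 65 payments (last €39.51); total interest = total paid − €3,550.00 = €2,889.51.
At €250.00/mo: 17 payments (last €242.07); total interest €692.07.
Payments saved = 65 − 17 = 48.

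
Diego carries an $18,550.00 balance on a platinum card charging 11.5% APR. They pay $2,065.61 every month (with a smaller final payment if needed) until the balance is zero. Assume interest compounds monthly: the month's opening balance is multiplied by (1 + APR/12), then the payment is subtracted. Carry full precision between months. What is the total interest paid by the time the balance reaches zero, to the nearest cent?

$942.42

Monthly rate r = 11.5%/12 = 0.958333% = 0.00958333.
Payoff takes n = ⌈−ln(1 − rB₀/P)/ln(1+r)⌉ = ⌈9.435⌉ = 10 payments; the last is $901.93.
Total paid = 9·$2,065.61 + $901.93 = $19,492.42.
Total interest = total paid − principal = $19,492.42 − $18,550.00 = $942.42.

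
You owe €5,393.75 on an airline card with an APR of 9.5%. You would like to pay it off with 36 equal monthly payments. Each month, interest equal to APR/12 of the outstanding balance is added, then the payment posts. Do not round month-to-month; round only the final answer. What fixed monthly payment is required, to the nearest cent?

€172.78

Monthly rate r = 9.5%/12 = 0.791667% = 0.00791667.
Level-payment amortization: P = B₀·r / (1 − (1+r)^(−n)) = 5393.75·0.00791667 / (1 − 1.00792^(−36)).
Denominator 1 − (1+r)^(−36) = 0.247141357.
P = 42.7005 / 0.247141357 ≈ 172.78.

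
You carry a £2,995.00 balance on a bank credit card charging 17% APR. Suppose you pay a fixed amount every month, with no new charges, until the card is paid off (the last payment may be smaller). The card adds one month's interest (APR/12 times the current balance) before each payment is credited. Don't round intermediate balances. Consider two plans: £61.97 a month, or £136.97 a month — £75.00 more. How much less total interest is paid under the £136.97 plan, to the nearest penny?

Monthly rate r = 17%/12 = 1.41667% = 0.0141667.
At £61.97/mo: n = ⌈−ln(1 − rB₀/P)/ln(1+r)⌉ = 83 payments (last £2.79); total interest = total paid − £2,995.00 = £2,089.33.
At £136.97/mo: 27 payments (last £48.72); total interest £614.94.
Interest saved = £2,089.33 − £614.94 = £1,474.39.

£1,474.39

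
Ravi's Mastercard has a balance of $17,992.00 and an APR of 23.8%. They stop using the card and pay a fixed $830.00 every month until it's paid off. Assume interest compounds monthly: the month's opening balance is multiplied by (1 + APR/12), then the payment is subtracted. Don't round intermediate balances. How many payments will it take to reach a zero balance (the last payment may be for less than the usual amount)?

Monthly rate r = 23.8%/12 = 1.98333% = 0.0198333.
Recurrence: B ← B·(1+r) − $830.00.
Month 1: interest $356.84; balance after payment $17,518.84.
Month 2: interest $347.46; balance after payment $17,036.30.
Closed form: n = −ln(1 − rB₀/P)/ln(1+r) = −ln(0.57007)/ln(1.01983) ≈ 28.616, so the balance reaches zero during payment 29.

29 payments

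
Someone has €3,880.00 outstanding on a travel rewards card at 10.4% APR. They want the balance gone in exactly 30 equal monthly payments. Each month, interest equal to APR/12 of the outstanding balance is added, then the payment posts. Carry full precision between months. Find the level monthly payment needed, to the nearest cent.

Monthly rate r = 10.4%/12 = 0.866667% = 0.00866667.
Level-payment amortization: P = B₀·r / (1 − (1+r)^(−n)) = 3880.00·0.00866667 / (1 − 1.00867^(−30)).
Denominator 1 − (1+r)^(−30) = 0.228084199.
P = 33.6267 / 0.228084199 ≈ 147.43.

€147.43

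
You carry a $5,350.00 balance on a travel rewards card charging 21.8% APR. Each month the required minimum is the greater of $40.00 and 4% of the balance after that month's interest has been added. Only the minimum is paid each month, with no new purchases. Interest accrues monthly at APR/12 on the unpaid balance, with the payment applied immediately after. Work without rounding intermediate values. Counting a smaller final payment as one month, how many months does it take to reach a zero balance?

108 months

Monthly rate r = 21.8%/12 = 1.81667% = 0.0181667.
While 4% of the post-interest balance exceeds $40.00, each month B ← (B·(1+r))·(1 − 0.04), i.e. B shrinks by the factor (1+r)·0.96 = 0.97744.
This holds for months 1–75. Entering month 76 the balance is $966.30; 4% of the post-interest balance is now below $40.00, so the flat $40.00 minimum applies from here.
From month 76 a fixed $40.00 at rate r clears $966.30 in 33 more payments. Total: 75 + 33 = 108 months.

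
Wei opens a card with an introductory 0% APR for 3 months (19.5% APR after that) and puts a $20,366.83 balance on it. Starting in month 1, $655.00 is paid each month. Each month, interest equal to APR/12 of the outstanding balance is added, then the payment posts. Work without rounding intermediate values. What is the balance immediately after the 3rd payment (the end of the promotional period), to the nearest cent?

Promo months 1–3 at r₀ = 0%/12 = 0; months 4+ at r₁ = 19.5%/12 = 0.01625.
After month 3 (no interest yet): B = $20,366.83 − 3·$655.00 = $18,401.83.

$18,401.83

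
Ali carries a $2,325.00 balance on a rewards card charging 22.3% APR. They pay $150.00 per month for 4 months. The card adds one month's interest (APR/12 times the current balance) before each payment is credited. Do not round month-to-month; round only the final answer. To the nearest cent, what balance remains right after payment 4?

Monthly rate r = 22.3%/12 = 1.85833% = 0.0185833.
Each month: B ← B·(1+r) − $150.00.
Month 1: interest $43.21; balance after payment $2,218.21.
Month 2: interest $41.22; balance after payment $2,109.43.
Month 3: interest $39.20; balance after payment $1,998.63.
Month 4: interest $37.14; balance after payment $1,885.77.

$1,885.77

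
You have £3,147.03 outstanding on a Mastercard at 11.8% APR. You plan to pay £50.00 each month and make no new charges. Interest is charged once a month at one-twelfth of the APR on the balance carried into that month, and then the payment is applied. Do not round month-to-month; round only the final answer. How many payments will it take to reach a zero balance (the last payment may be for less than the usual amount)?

Monthly rate r = 11.8%/12 = 0.983333% = 0.00983333.
Recurrence: B ← B·(1+r) − £50.00.
Month 1: interest £30.95; balance after payment £3,127.98.
Month 2: interest £30.76; balance after payment £3,108.73.
Closed form: n = −ln(1 − rB₀/P)/ln(1+r) = −ln(0.38108)/ln(1.00983) ≈ 98.590, so the balance reaches zero during payment 99.

99 months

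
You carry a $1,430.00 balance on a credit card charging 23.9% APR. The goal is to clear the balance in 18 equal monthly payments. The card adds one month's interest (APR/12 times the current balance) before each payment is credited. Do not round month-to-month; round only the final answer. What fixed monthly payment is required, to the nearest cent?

Monthly rate r = 23.9%/12 = 1.99167% = 0.0199167.
Level-payment amortization: P = B₀·r / (1 − (1+r)^(−n)) = 1430.00·0.0199167 / (1 − 1.01992^(−18)).
Denominator 1 − (1+r)^(−18) = 0.298810179.
P = 28.4808 / 0.298810179 ≈ 95.31.

$95.31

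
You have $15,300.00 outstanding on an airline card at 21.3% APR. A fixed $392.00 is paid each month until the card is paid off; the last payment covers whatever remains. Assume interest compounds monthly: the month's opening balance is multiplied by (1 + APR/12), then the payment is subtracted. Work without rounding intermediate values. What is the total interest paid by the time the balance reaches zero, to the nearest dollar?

Monthly rate r = 21.3%/12 = 1.775% = 0.01775.
Payoff takes n = ⌈−ln(1 − rB₀/P)/ln(1+r)⌉ = ⌈67.080⌉ = 68 payments; the last is $31.80.
Total paid = 67·$392.00 + $31.80 = $26,295.80.
Total interest = total paid − principal = $26,295.80 − $15,300.00 = $10,995.80.

$10,996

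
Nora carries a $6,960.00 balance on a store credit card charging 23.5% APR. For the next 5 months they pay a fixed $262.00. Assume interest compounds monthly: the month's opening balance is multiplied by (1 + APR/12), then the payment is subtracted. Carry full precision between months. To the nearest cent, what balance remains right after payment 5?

Monthly rate r = 23.5%/12 = 1.95833% = 0.0195833.
Each month: B ← B·(1+r) − $262.00.
Month 1: interest $136.30; balance after payment $6,834.30.
Month 2: interest $133.84; balance after payment $6,706.14.
Month 3: interest $131.33; balance after payment $6,575.47.
Month 4: interest $128.77; balance after payment $6,442.24.
Month 5: interest $126.16; balance after payment $6,306.40.

$6,306.40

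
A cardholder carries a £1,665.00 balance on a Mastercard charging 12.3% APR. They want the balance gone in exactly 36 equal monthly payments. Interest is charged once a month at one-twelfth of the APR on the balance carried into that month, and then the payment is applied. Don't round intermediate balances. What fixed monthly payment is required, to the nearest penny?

Monthly rate r = 12.3%/12 = 1.025% = 0.01025.
Level-payment amortization: P = B₀·r / (1 − (1+r)^(−n)) = 1665.00·0.01025 / (1 − 1.01025^(−36)).
Denominator 1 − (1+r)^(−36) = 0.307274664.
P = 17.0663 / 0.307274664 ≈ 55.54.

£55.54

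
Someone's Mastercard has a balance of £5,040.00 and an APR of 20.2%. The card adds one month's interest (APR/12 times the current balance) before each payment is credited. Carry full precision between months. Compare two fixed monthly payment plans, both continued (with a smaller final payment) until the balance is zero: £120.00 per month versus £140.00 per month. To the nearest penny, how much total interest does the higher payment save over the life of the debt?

Monthly rate r = 20.2%/12 = 1.68333% = 0.0168333.
At £120.00/mo: n = ⌈−ln(1 − rB₀/P)/ln(1+r)⌉ = 74 payments (last £64.78); total interest = total paid − £5,040.00 = £3,784.78.
At £140.00/mo: 56 payments (last £111.54); total interest £2,771.54.
Interest saved = £3,784.78 − £2,771.54 = £1,013.24.

£1,013.24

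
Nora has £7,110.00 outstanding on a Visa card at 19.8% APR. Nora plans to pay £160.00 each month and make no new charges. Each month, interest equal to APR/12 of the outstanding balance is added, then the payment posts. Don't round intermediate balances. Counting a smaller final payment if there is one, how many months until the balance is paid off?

Monthly rate r = 19.8%/12 = 1.65% = 0.0165.
Recurrence: B ← B·(1+r) − £160.00.
Month 1: interest £117.32; balance after payment £7,067.31.
Month 2: interest £116.61; balance after payment £7,023.93.
Closed form: n = −ln(1 − rB₀/P)/ln(1+r) = −ln(0.26678)/ln(1.0165) ≈ 80.739, so the balance reaches zero during payment 81.

81 months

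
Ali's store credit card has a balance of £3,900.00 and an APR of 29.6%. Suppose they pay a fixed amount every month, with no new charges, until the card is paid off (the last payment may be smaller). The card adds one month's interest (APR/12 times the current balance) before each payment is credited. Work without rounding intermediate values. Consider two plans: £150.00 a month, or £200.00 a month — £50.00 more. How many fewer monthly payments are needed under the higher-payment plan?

16 fewer payments

Monthly rate r = 29.6%/12 = 2.46667% = 0.0246667.
At £150.00/mo: n = ⌈−ln(1 − rB₀/P)/ln(1+r)⌉ = 43 payments (last £12.03); total interest = total paid − £3,900.00 = £2,412.03.
At £200.00/mo: 27 payments (last £183.22); total interest £1,483.22.
Payments saved = 43 − 27 = 16.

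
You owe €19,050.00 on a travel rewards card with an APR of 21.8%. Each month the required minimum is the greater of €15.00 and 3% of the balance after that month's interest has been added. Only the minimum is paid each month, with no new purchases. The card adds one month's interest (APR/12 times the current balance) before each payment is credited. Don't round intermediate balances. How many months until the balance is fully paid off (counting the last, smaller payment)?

344 months

Monthly rate r = 21.8%/12 = 1.81667% = 0.0181667.
While 3% of the post-interest balance exceeds €15.00, each month B ← (B·(1+r))·(1 − 0.03), i.e. B shrinks by the factor (1+r)·0.97 = 0.98762.
This holds for months 1–294. Entering month 295 the balance is €489.25; 3% of the post-interest balance is now below €15.00, so the flat €15.00 minimum applies from here.
From month 295 a fixed €15.00 at rate r clears €489.25 in 50 more payments. Total: 294 + 50 = 344 months.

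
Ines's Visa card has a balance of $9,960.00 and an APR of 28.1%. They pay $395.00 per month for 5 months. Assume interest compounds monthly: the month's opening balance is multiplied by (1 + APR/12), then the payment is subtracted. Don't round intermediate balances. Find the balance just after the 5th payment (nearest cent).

Monthly rate r = 28.1%/12 = 2.34167% = 0.0234167.
Each month: B ← B·(1+r) − $395.00.
Month 1: interest $233.23; balance after payment $9,798.23.
Month 2: interest $229.44; balance after payment $9,632.67.
Month 3: interest $225.57; balance after payment $9,463.24.
Month 4: interest $221.60; balance after payment $9,289.83.
Month 5: interest $217.54; balance after payment $9,112.37.

$9,112.37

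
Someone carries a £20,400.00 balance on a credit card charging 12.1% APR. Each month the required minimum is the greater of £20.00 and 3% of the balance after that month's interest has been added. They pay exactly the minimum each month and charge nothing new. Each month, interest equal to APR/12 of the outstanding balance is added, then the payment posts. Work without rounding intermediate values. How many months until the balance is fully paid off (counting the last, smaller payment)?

209 months

Monthly rate r = 12.1%/12 = 1.00833% = 0.0100833.
While 3% of the post-interest balance exceeds £20.00, each month B ← (B·(1+r))·(1 − 0.03), i.e. B shrinks by the factor (1+r)·0.97 = 0.97978.
This holds for months 1–168. Entering month 169 the balance is £659.62; 3% of the post-interest balance is now below £20.00, so the flat £20.00 minimum applies from here.
From month 169 a fixed £20.00 at rate r clears £659.62 in 41 more payments. Total: 168 + 41 = 209 months.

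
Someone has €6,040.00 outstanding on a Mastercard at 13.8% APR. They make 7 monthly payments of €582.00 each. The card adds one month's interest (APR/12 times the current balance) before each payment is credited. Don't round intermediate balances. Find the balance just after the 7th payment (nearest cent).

€2,326.04

Monthly rate r = 13.8%/12 = 1.15% = 0.0115.
Each month: B ← B·(1+r) − €582.00.
Month 1: interest €69.46; balance after payment €5,527.46.
Month 2: interest €63.57; balance after payment €5,009.03.
Month 3: interest €57.60; balance after payment €4,484.63.
Month 4: interest €51.57; balance after payment €3,954.20.
Month 5: interest €45.47; balance after payment €3,417.68.
Month 6: interest €39.30; balance after payment €2,874.98.
Month 7: interest €33.06; balance after payment €2,326.04.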